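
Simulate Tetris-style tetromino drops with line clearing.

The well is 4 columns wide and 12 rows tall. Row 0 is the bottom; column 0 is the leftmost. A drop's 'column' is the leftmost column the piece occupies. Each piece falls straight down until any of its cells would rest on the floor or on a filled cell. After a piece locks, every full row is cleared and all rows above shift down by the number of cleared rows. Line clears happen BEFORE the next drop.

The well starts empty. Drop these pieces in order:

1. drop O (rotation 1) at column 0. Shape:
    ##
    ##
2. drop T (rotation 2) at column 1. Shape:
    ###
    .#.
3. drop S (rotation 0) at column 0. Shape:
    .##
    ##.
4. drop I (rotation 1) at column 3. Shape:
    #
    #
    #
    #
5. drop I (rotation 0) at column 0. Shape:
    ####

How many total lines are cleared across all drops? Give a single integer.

Drop 1: O rot1 at col 0 lands with bottom-row=0; cleared 0 line(s) (total 0); column heights now [2 2 0 0], max=2
Drop 2: T rot2 at col 1 lands with bottom-row=1; cleared 0 line(s) (total 0); column heights now [2 3 3 3], max=3
Drop 3: S rot0 at col 0 lands with bottom-row=3; cleared 0 line(s) (total 0); column heights now [4 5 5 3], max=5
Drop 4: I rot1 at col 3 lands with bottom-row=3; cleared 0 line(s) (total 0); column heights now [4 5 5 7], max=7
Drop 5: I rot0 at col 0 lands with bottom-row=7; cleared 1 line(s) (total 1); column heights now [4 5 5 7], max=7

Answer: 1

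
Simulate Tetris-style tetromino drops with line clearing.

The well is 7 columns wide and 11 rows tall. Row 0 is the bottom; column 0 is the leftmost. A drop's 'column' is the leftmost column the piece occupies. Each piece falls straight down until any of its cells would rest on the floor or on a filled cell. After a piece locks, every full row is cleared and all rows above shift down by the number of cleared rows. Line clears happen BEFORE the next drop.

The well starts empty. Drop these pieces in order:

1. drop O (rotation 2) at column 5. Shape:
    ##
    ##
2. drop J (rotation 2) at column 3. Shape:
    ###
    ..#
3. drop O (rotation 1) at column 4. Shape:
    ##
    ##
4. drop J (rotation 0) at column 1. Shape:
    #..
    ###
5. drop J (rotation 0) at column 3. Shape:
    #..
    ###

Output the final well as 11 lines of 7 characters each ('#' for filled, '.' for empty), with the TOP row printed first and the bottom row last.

Drop 1: O rot2 at col 5 lands with bottom-row=0; cleared 0 line(s) (total 0); column heights now [0 0 0 0 0 2 2], max=2
Drop 2: J rot2 at col 3 lands with bottom-row=2; cleared 0 line(s) (total 0); column heights now [0 0 0 4 4 4 2], max=4
Drop 3: O rot1 at col 4 lands with bottom-row=4; cleared 0 line(s) (total 0); column heights now [0 0 0 4 6 6 2], max=6
Drop 4: J rot0 at col 1 lands with bottom-row=4; cleared 0 line(s) (total 0); column heights now [0 6 5 5 6 6 2], max=6
Drop 5: J rot0 at col 3 lands with bottom-row=6; cleared 0 line(s) (total 0); column heights now [0 6 5 8 7 7 2], max=8

Answer: .......
.......
.......
...#...
...###.
.#..##.
.#####.
...###.
.....#.
.....##
.....##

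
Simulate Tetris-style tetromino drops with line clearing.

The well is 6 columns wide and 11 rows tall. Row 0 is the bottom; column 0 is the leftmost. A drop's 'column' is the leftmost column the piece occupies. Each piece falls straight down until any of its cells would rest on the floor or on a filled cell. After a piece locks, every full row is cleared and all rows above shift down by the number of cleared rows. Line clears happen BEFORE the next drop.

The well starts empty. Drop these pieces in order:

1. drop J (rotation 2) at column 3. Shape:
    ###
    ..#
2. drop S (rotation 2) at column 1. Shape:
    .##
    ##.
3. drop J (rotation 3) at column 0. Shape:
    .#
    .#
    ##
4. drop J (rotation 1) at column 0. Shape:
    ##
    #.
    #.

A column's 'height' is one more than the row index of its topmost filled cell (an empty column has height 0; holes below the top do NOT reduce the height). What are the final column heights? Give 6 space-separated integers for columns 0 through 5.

Answer: 6 6 3 3 2 2

Derivation:
Drop 1: J rot2 at col 3 lands with bottom-row=0; cleared 0 line(s) (total 0); column heights now [0 0 0 2 2 2], max=2
Drop 2: S rot2 at col 1 lands with bottom-row=1; cleared 0 line(s) (total 0); column heights now [0 2 3 3 2 2], max=3
Drop 3: J rot3 at col 0 lands with bottom-row=2; cleared 0 line(s) (total 0); column heights now [3 5 3 3 2 2], max=5
Drop 4: J rot1 at col 0 lands with bottom-row=3; cleared 0 line(s) (total 0); column heights now [6 6 3 3 2 2], max=6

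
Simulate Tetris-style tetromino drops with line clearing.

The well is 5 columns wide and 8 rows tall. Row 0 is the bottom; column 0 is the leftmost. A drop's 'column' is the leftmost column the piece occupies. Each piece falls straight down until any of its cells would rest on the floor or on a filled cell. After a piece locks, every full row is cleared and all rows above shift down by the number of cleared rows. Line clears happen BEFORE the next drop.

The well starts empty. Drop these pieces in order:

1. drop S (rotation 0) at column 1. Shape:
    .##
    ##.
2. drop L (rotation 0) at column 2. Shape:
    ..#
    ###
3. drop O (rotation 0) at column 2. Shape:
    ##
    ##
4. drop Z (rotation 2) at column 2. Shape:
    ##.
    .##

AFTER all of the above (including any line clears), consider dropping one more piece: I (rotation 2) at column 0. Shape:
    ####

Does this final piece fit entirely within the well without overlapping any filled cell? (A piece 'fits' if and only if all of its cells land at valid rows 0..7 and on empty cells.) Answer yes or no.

Drop 1: S rot0 at col 1 lands with bottom-row=0; cleared 0 line(s) (total 0); column heights now [0 1 2 2 0], max=2
Drop 2: L rot0 at col 2 lands with bottom-row=2; cleared 0 line(s) (total 0); column heights now [0 1 3 3 4], max=4
Drop 3: O rot0 at col 2 lands with bottom-row=3; cleared 0 line(s) (total 0); column heights now [0 1 5 5 4], max=5
Drop 4: Z rot2 at col 2 lands with bottom-row=5; cleared 0 line(s) (total 0); column heights now [0 1 7 7 6], max=7
Test piece I rot2 at col 0 (width 4): heights before test = [0 1 7 7 6]; fits = True

Answer: yes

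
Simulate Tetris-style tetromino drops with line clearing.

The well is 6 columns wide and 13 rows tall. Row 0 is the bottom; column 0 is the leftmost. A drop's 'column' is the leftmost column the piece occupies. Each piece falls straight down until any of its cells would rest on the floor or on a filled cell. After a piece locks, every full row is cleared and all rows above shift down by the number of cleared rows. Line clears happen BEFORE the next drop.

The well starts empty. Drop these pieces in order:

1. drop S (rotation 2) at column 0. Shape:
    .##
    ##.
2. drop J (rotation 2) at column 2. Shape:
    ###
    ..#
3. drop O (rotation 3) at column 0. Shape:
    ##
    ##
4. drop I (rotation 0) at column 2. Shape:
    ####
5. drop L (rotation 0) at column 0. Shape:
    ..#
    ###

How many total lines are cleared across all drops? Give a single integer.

Drop 1: S rot2 at col 0 lands with bottom-row=0; cleared 0 line(s) (total 0); column heights now [1 2 2 0 0 0], max=2
Drop 2: J rot2 at col 2 lands with bottom-row=1; cleared 0 line(s) (total 0); column heights now [1 2 3 3 3 0], max=3
Drop 3: O rot3 at col 0 lands with bottom-row=2; cleared 0 line(s) (total 0); column heights now [4 4 3 3 3 0], max=4
Drop 4: I rot0 at col 2 lands with bottom-row=3; cleared 1 line(s) (total 1); column heights now [3 3 3 3 3 0], max=3
Drop 5: L rot0 at col 0 lands with bottom-row=3; cleared 0 line(s) (total 1); column heights now [4 4 5 3 3 0], max=5

Answer: 1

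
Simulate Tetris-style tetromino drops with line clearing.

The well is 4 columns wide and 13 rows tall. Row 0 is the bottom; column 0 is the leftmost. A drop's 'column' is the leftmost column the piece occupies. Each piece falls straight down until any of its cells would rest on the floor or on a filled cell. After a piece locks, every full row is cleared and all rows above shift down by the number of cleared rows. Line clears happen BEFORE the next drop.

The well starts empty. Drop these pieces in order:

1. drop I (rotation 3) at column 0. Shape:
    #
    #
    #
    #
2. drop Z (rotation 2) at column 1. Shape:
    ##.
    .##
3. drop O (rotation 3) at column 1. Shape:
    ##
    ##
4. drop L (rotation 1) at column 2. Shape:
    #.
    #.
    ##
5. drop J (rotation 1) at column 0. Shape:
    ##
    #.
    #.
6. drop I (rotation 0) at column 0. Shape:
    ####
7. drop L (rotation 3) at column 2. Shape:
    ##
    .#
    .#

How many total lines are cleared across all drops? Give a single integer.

Answer: 2

Derivation:
Drop 1: I rot3 at col 0 lands with bottom-row=0; cleared 0 line(s) (total 0); column heights now [4 0 0 0], max=4
Drop 2: Z rot2 at col 1 lands with bottom-row=0; cleared 0 line(s) (total 0); column heights now [4 2 2 1], max=4
Drop 3: O rot3 at col 1 lands with bottom-row=2; cleared 0 line(s) (total 0); column heights now [4 4 4 1], max=4
Drop 4: L rot1 at col 2 lands with bottom-row=4; cleared 0 line(s) (total 0); column heights now [4 4 7 5], max=7
Drop 5: J rot1 at col 0 lands with bottom-row=4; cleared 0 line(s) (total 0); column heights now [7 7 7 5], max=7
Drop 6: I rot0 at col 0 lands with bottom-row=7; cleared 1 line(s) (total 1); column heights now [7 7 7 5], max=7
Drop 7: L rot3 at col 2 lands with bottom-row=5; cleared 1 line(s) (total 2); column heights now [6 4 7 7], max=7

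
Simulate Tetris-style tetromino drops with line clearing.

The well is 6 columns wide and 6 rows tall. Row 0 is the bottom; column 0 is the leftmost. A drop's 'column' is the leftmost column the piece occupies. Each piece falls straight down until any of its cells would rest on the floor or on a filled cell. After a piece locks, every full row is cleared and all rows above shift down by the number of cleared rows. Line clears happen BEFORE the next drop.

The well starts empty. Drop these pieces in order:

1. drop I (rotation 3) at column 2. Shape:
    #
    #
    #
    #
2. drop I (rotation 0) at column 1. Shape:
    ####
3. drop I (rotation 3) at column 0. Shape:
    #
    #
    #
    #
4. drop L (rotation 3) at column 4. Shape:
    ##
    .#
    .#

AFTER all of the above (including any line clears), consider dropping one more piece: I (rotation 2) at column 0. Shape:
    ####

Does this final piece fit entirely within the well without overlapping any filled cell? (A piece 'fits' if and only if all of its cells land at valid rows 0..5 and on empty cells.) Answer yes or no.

Drop 1: I rot3 at col 2 lands with bottom-row=0; cleared 0 line(s) (total 0); column heights now [0 0 4 0 0 0], max=4
Drop 2: I rot0 at col 1 lands with bottom-row=4; cleared 0 line(s) (total 0); column heights now [0 5 5 5 5 0], max=5
Drop 3: I rot3 at col 0 lands with bottom-row=0; cleared 0 line(s) (total 0); column heights now [4 5 5 5 5 0], max=5
Drop 4: L rot3 at col 4 lands with bottom-row=3; cleared 0 line(s) (total 0); column heights now [4 5 5 5 6 6], max=6
Test piece I rot2 at col 0 (width 4): heights before test = [4 5 5 5 6 6]; fits = True

Answer: yes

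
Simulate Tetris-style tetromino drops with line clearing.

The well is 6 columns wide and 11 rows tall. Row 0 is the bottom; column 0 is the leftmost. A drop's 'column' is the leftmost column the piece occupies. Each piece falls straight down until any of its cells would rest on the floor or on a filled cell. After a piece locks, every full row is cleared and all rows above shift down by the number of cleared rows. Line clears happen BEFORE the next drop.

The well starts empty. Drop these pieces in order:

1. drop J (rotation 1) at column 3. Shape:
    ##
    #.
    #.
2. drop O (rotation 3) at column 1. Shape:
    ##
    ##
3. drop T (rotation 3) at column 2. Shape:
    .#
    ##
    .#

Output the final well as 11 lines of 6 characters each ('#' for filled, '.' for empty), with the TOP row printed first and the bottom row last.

Answer: ......
......
......
......
......
...#..
..##..
...#..
...##.
.###..
.###..

Derivation:
Drop 1: J rot1 at col 3 lands with bottom-row=0; cleared 0 line(s) (total 0); column heights now [0 0 0 3 3 0], max=3
Drop 2: O rot3 at col 1 lands with bottom-row=0; cleared 0 line(s) (total 0); column heights now [0 2 2 3 3 0], max=3
Drop 3: T rot3 at col 2 lands with bottom-row=3; cleared 0 line(s) (total 0); column heights now [0 2 5 6 3 0], max=6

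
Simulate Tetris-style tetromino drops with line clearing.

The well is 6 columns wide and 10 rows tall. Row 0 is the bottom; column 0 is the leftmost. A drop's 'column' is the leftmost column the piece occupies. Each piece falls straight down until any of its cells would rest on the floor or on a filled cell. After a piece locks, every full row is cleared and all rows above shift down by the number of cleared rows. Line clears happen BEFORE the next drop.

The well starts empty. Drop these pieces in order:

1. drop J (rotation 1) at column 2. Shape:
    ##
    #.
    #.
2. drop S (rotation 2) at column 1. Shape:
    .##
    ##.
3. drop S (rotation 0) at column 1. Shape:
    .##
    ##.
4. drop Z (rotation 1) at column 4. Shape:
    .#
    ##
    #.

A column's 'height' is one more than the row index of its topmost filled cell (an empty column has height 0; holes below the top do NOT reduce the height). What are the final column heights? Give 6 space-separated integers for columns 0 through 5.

Drop 1: J rot1 at col 2 lands with bottom-row=0; cleared 0 line(s) (total 0); column heights now [0 0 3 3 0 0], max=3
Drop 2: S rot2 at col 1 lands with bottom-row=3; cleared 0 line(s) (total 0); column heights now [0 4 5 5 0 0], max=5
Drop 3: S rot0 at col 1 lands with bottom-row=5; cleared 0 line(s) (total 0); column heights now [0 6 7 7 0 0], max=7
Drop 4: Z rot1 at col 4 lands with bottom-row=0; cleared 0 line(s) (total 0); column heights now [0 6 7 7 2 3], max=7

Answer: 0 6 7 7 2 3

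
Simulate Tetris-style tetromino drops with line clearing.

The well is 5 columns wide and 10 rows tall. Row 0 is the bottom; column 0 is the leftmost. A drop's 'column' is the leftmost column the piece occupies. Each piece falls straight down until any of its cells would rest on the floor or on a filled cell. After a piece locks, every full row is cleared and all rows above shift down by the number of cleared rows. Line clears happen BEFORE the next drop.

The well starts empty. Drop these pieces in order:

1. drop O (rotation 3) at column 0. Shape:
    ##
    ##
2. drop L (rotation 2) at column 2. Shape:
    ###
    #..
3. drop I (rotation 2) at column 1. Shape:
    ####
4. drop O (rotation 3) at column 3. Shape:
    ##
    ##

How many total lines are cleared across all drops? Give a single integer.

Answer: 1

Derivation:
Drop 1: O rot3 at col 0 lands with bottom-row=0; cleared 0 line(s) (total 0); column heights now [2 2 0 0 0], max=2
Drop 2: L rot2 at col 2 lands with bottom-row=0; cleared 1 line(s) (total 1); column heights now [1 1 1 0 0], max=1
Drop 3: I rot2 at col 1 lands with bottom-row=1; cleared 0 line(s) (total 1); column heights now [1 2 2 2 2], max=2
Drop 4: O rot3 at col 3 lands with bottom-row=2; cleared 0 line(s) (total 1); column heights now [1 2 2 4 4], max=4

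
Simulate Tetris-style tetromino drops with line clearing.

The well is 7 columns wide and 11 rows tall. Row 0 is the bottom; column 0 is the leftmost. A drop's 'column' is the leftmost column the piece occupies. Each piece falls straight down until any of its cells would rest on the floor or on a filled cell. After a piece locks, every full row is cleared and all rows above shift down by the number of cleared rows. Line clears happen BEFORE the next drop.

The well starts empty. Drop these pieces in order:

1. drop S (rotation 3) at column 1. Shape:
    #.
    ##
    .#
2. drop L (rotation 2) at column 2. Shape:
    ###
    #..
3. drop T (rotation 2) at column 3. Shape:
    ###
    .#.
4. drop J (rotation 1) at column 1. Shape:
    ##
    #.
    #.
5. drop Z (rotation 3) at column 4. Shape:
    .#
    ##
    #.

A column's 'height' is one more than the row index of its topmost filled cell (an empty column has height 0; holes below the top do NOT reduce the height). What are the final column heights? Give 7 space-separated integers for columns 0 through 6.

Drop 1: S rot3 at col 1 lands with bottom-row=0; cleared 0 line(s) (total 0); column heights now [0 3 2 0 0 0 0], max=3
Drop 2: L rot2 at col 2 lands with bottom-row=2; cleared 0 line(s) (total 0); column heights now [0 3 4 4 4 0 0], max=4
Drop 3: T rot2 at col 3 lands with bottom-row=4; cleared 0 line(s) (total 0); column heights now [0 3 4 6 6 6 0], max=6
Drop 4: J rot1 at col 1 lands with bottom-row=3; cleared 0 line(s) (total 0); column heights now [0 6 6 6 6 6 0], max=6
Drop 5: Z rot3 at col 4 lands with bottom-row=6; cleared 0 line(s) (total 0); column heights now [0 6 6 6 8 9 0], max=9

Answer: 0 6 6 6 8 9 0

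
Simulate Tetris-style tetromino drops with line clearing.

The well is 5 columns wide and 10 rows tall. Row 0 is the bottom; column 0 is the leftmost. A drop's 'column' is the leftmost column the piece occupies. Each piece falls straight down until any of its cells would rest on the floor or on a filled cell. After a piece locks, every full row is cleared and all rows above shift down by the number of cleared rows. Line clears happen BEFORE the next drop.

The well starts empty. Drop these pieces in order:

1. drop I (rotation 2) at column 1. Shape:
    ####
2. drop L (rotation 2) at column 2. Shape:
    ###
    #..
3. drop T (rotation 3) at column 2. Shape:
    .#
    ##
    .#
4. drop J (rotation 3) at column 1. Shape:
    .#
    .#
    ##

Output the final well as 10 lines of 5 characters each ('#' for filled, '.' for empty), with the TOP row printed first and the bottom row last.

Drop 1: I rot2 at col 1 lands with bottom-row=0; cleared 0 line(s) (total 0); column heights now [0 1 1 1 1], max=1
Drop 2: L rot2 at col 2 lands with bottom-row=1; cleared 0 line(s) (total 0); column heights now [0 1 3 3 3], max=3
Drop 3: T rot3 at col 2 lands with bottom-row=3; cleared 0 line(s) (total 0); column heights now [0 1 5 6 3], max=6
Drop 4: J rot3 at col 1 lands with bottom-row=5; cleared 0 line(s) (total 0); column heights now [0 6 8 6 3], max=8

Answer: .....
.....
..#..
..#..
.###.
..##.
...#.
..###
..#..
.####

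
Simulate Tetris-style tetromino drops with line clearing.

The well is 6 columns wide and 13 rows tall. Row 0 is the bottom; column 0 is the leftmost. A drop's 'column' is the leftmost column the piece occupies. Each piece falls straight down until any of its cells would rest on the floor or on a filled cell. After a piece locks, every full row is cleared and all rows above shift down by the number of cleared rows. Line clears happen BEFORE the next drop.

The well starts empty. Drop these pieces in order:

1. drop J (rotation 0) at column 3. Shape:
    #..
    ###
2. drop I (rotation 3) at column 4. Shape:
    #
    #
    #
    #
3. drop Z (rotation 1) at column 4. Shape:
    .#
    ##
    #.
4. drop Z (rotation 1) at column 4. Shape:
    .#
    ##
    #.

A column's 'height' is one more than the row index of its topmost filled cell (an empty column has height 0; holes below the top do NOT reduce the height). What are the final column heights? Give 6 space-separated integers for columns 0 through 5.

Answer: 0 0 0 2 9 10

Derivation:
Drop 1: J rot0 at col 3 lands with bottom-row=0; cleared 0 line(s) (total 0); column heights now [0 0 0 2 1 1], max=2
Drop 2: I rot3 at col 4 lands with bottom-row=1; cleared 0 line(s) (total 0); column heights now [0 0 0 2 5 1], max=5
Drop 3: Z rot1 at col 4 lands with bottom-row=5; cleared 0 line(s) (total 0); column heights now [0 0 0 2 7 8], max=8
Drop 4: Z rot1 at col 4 lands with bottom-row=7; cleared 0 line(s) (total 0); column heights now [0 0 0 2 9 10], max=10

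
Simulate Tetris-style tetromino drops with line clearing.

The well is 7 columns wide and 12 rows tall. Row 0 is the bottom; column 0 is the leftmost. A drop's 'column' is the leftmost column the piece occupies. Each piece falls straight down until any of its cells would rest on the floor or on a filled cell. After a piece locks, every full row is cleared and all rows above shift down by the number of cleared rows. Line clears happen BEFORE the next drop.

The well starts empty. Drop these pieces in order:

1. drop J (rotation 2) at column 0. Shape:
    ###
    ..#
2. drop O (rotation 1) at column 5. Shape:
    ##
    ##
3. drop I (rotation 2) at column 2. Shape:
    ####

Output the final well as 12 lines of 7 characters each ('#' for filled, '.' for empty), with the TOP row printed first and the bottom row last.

Answer: .......
.......
.......
.......
.......
.......
.......
.......
.......
..####.
###..##
..#..##

Derivation:
Drop 1: J rot2 at col 0 lands with bottom-row=0; cleared 0 line(s) (total 0); column heights now [2 2 2 0 0 0 0], max=2
Drop 2: O rot1 at col 5 lands with bottom-row=0; cleared 0 line(s) (total 0); column heights now [2 2 2 0 0 2 2], max=2
Drop 3: I rot2 at col 2 lands with bottom-row=2; cleared 0 line(s) (total 0); column heights now [2 2 3 3 3 3 2], max=3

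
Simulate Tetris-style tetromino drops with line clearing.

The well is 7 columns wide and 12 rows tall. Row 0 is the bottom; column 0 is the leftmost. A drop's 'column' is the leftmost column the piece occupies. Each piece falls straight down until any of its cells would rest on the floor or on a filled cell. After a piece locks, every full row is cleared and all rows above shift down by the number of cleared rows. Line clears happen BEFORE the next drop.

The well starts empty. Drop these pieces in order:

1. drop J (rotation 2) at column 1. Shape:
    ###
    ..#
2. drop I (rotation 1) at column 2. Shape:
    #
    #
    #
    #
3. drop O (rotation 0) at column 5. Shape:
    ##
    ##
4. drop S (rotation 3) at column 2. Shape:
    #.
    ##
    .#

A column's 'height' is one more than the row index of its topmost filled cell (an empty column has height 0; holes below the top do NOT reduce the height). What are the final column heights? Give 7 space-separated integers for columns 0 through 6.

Answer: 0 2 8 7 0 2 2

Derivation:
Drop 1: J rot2 at col 1 lands with bottom-row=0; cleared 0 line(s) (total 0); column heights now [0 2 2 2 0 0 0], max=2
Drop 2: I rot1 at col 2 lands with bottom-row=2; cleared 0 line(s) (total 0); column heights now [0 2 6 2 0 0 0], max=6
Drop 3: O rot0 at col 5 lands with bottom-row=0; cleared 0 line(s) (total 0); column heights now [0 2 6 2 0 2 2], max=6
Drop 4: S rot3 at col 2 lands with bottom-row=5; cleared 0 line(s) (total 0); column heights now [0 2 8 7 0 2 2], max=8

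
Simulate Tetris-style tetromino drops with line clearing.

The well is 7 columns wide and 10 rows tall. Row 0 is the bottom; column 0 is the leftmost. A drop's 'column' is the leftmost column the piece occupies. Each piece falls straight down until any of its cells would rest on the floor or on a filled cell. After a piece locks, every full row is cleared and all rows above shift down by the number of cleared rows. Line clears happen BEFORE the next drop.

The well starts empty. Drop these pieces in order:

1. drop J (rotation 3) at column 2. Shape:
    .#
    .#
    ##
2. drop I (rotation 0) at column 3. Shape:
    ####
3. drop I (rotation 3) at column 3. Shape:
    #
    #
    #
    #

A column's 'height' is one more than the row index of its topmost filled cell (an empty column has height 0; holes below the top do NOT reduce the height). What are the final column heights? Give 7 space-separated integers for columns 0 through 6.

Drop 1: J rot3 at col 2 lands with bottom-row=0; cleared 0 line(s) (total 0); column heights now [0 0 1 3 0 0 0], max=3
Drop 2: I rot0 at col 3 lands with bottom-row=3; cleared 0 line(s) (total 0); column heights now [0 0 1 4 4 4 4], max=4
Drop 3: I rot3 at col 3 lands with bottom-row=4; cleared 0 line(s) (total 0); column heights now [0 0 1 8 4 4 4], max=8

Answer: 0 0 1 8 4 4 4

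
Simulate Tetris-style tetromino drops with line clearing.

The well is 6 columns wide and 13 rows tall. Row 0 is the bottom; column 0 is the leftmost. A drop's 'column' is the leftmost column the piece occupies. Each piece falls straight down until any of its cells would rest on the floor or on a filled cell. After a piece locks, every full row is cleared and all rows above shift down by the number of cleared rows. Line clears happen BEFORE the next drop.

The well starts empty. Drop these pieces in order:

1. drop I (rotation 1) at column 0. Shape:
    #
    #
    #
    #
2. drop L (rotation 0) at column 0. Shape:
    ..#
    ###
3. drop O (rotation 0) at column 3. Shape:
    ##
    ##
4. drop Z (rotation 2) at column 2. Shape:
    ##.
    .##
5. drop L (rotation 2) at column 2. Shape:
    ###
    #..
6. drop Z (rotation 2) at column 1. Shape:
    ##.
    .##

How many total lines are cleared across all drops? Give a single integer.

Drop 1: I rot1 at col 0 lands with bottom-row=0; cleared 0 line(s) (total 0); column heights now [4 0 0 0 0 0], max=4
Drop 2: L rot0 at col 0 lands with bottom-row=4; cleared 0 line(s) (total 0); column heights now [5 5 6 0 0 0], max=6
Drop 3: O rot0 at col 3 lands with bottom-row=0; cleared 0 line(s) (total 0); column heights now [5 5 6 2 2 0], max=6
Drop 4: Z rot2 at col 2 lands with bottom-row=5; cleared 0 line(s) (total 0); column heights now [5 5 7 7 6 0], max=7
Drop 5: L rot2 at col 2 lands with bottom-row=7; cleared 0 line(s) (total 0); column heights now [5 5 9 9 9 0], max=9
Drop 6: Z rot2 at col 1 lands with bottom-row=9; cleared 0 line(s) (total 0); column heights now [5 11 11 10 9 0], max=11

Answer: 0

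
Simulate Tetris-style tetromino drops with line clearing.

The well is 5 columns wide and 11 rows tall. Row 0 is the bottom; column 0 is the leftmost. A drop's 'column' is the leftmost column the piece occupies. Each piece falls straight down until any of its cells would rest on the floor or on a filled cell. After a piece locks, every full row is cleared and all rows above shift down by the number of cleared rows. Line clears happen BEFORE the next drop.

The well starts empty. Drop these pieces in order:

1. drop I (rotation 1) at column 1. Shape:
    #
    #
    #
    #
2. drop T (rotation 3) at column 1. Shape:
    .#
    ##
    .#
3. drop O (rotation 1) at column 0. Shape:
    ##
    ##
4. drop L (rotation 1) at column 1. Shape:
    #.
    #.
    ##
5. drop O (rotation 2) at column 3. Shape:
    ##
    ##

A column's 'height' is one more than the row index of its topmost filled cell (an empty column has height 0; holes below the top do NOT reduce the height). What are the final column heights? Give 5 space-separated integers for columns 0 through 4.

Answer: 7 10 8 2 2

Derivation:
Drop 1: I rot1 at col 1 lands with bottom-row=0; cleared 0 line(s) (total 0); column heights now [0 4 0 0 0], max=4
Drop 2: T rot3 at col 1 lands with bottom-row=3; cleared 0 line(s) (total 0); column heights now [0 5 6 0 0], max=6
Drop 3: O rot1 at col 0 lands with bottom-row=5; cleared 0 line(s) (total 0); column heights now [7 7 6 0 0], max=7
Drop 4: L rot1 at col 1 lands with bottom-row=7; cleared 0 line(s) (total 0); column heights now [7 10 8 0 0], max=10
Drop 5: O rot2 at col 3 lands with bottom-row=0; cleared 0 line(s) (total 0); column heights now [7 10 8 2 2], max=10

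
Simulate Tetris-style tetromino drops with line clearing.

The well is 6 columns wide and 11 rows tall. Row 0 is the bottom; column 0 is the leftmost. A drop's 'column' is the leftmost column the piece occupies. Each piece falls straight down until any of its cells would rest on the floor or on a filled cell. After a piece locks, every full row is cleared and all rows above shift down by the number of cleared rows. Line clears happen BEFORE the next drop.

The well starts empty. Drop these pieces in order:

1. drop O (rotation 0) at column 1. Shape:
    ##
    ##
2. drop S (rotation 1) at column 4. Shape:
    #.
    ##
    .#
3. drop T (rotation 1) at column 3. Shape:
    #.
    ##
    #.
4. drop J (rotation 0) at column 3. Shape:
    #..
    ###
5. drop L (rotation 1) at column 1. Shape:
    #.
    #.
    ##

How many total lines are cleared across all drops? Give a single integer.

Answer: 0

Derivation:
Drop 1: O rot0 at col 1 lands with bottom-row=0; cleared 0 line(s) (total 0); column heights now [0 2 2 0 0 0], max=2
Drop 2: S rot1 at col 4 lands with bottom-row=0; cleared 0 line(s) (total 0); column heights now [0 2 2 0 3 2], max=3
Drop 3: T rot1 at col 3 lands with bottom-row=2; cleared 0 line(s) (total 0); column heights now [0 2 2 5 4 2], max=5
Drop 4: J rot0 at col 3 lands with bottom-row=5; cleared 0 line(s) (total 0); column heights now [0 2 2 7 6 6], max=7
Drop 5: L rot1 at col 1 lands with bottom-row=2; cleared 0 line(s) (total 0); column heights now [0 5 3 7 6 6], max=7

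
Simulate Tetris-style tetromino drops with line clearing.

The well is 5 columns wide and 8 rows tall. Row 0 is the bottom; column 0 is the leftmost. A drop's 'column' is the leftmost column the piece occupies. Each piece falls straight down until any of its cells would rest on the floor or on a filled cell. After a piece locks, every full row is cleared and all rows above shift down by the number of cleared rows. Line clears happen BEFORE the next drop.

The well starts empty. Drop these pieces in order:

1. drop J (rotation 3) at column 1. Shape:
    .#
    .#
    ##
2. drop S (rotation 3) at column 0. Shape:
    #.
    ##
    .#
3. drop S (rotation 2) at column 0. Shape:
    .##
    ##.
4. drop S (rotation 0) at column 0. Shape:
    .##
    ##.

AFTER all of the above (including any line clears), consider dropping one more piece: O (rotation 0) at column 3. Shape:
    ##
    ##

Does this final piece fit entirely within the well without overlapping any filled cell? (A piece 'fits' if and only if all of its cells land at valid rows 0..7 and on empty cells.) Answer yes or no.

Drop 1: J rot3 at col 1 lands with bottom-row=0; cleared 0 line(s) (total 0); column heights now [0 1 3 0 0], max=3
Drop 2: S rot3 at col 0 lands with bottom-row=1; cleared 0 line(s) (total 0); column heights now [4 3 3 0 0], max=4
Drop 3: S rot2 at col 0 lands with bottom-row=4; cleared 0 line(s) (total 0); column heights now [5 6 6 0 0], max=6
Drop 4: S rot0 at col 0 lands with bottom-row=6; cleared 0 line(s) (total 0); column heights now [7 8 8 0 0], max=8
Test piece O rot0 at col 3 (width 2): heights before test = [7 8 8 0 0]; fits = True

Answer: yes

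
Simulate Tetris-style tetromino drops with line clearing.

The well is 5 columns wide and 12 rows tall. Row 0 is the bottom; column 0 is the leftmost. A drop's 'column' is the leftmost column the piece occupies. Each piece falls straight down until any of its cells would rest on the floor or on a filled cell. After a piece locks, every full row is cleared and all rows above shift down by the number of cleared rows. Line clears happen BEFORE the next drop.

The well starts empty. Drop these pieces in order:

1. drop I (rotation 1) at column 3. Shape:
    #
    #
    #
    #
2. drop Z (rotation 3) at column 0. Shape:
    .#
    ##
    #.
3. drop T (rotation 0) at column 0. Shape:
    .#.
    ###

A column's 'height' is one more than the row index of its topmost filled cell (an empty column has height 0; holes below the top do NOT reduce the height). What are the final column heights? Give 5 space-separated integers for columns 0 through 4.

Drop 1: I rot1 at col 3 lands with bottom-row=0; cleared 0 line(s) (total 0); column heights now [0 0 0 4 0], max=4
Drop 2: Z rot3 at col 0 lands with bottom-row=0; cleared 0 line(s) (total 0); column heights now [2 3 0 4 0], max=4
Drop 3: T rot0 at col 0 lands with bottom-row=3; cleared 0 line(s) (total 0); column heights now [4 5 4 4 0], max=5

Answer: 4 5 4 4 0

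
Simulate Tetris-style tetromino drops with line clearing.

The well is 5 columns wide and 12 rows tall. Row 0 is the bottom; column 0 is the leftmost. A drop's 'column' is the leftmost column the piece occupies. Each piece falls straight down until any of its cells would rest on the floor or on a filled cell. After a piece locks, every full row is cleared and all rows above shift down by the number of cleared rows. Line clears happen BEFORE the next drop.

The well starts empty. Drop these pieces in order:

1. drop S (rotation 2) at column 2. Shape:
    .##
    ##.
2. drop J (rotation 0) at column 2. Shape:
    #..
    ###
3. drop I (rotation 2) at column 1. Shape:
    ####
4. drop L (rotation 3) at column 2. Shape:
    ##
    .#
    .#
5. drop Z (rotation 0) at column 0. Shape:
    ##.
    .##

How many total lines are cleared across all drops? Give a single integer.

Drop 1: S rot2 at col 2 lands with bottom-row=0; cleared 0 line(s) (total 0); column heights now [0 0 1 2 2], max=2
Drop 2: J rot0 at col 2 lands with bottom-row=2; cleared 0 line(s) (total 0); column heights now [0 0 4 3 3], max=4
Drop 3: I rot2 at col 1 lands with bottom-row=4; cleared 0 line(s) (total 0); column heights now [0 5 5 5 5], max=5
Drop 4: L rot3 at col 2 lands with bottom-row=5; cleared 0 line(s) (total 0); column heights now [0 5 8 8 5], max=8
Drop 5: Z rot0 at col 0 lands with bottom-row=8; cleared 0 line(s) (total 0); column heights now [10 10 9 8 5], max=10

Answer: 0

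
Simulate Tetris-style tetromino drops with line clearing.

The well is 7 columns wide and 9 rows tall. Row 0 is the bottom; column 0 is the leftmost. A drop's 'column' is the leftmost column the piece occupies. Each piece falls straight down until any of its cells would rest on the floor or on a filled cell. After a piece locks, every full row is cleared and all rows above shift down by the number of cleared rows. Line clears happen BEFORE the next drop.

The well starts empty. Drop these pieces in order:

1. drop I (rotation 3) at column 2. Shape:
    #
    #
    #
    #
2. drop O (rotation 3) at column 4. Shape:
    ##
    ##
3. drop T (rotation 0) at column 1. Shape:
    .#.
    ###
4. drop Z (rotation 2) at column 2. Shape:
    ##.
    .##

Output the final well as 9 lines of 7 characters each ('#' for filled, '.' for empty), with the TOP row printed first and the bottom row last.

Answer: .......
.......
..##...
..###..
.###...
..#....
..#....
..#.##.
..#.##.

Derivation:
Drop 1: I rot3 at col 2 lands with bottom-row=0; cleared 0 line(s) (total 0); column heights now [0 0 4 0 0 0 0], max=4
Drop 2: O rot3 at col 4 lands with bottom-row=0; cleared 0 line(s) (total 0); column heights now [0 0 4 0 2 2 0], max=4
Drop 3: T rot0 at col 1 lands with bottom-row=4; cleared 0 line(s) (total 0); column heights now [0 5 6 5 2 2 0], max=6
Drop 4: Z rot2 at col 2 lands with bottom-row=5; cleared 0 line(s) (total 0); column heights now [0 5 7 7 6 2 0], max=7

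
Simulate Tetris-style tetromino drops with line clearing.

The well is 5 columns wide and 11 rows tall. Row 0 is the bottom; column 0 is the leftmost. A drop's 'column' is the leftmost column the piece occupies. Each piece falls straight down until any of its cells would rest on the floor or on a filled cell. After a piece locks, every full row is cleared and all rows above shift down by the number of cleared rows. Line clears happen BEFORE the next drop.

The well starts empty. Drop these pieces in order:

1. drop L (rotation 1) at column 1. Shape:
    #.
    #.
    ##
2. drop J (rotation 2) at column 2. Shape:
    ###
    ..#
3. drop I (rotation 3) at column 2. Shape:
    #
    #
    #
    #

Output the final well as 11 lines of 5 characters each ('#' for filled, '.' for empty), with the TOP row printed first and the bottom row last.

Answer: .....
.....
.....
.....
.....
..#..
..#..
..#..
.##..
.####
.##.#

Derivation:
Drop 1: L rot1 at col 1 lands with bottom-row=0; cleared 0 line(s) (total 0); column heights now [0 3 1 0 0], max=3
Drop 2: J rot2 at col 2 lands with bottom-row=0; cleared 0 line(s) (total 0); column heights now [0 3 2 2 2], max=3
Drop 3: I rot3 at col 2 lands with bottom-row=2; cleared 0 line(s) (total 0); column heights now [0 3 6 2 2], max=6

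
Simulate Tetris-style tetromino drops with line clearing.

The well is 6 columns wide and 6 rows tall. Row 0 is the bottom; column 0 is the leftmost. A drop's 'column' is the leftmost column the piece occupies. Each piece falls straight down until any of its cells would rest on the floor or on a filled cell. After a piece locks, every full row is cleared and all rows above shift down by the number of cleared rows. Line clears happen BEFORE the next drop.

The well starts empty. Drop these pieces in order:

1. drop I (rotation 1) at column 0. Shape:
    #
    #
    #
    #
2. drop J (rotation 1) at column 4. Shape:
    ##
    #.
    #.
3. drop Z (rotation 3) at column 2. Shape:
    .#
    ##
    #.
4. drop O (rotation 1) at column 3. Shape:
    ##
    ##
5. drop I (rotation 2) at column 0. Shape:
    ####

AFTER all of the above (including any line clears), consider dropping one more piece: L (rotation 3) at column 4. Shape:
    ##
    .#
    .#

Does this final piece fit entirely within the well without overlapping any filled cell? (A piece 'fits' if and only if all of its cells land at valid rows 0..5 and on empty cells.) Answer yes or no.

Drop 1: I rot1 at col 0 lands with bottom-row=0; cleared 0 line(s) (total 0); column heights now [4 0 0 0 0 0], max=4
Drop 2: J rot1 at col 4 lands with bottom-row=0; cleared 0 line(s) (total 0); column heights now [4 0 0 0 3 3], max=4
Drop 3: Z rot3 at col 2 lands with bottom-row=0; cleared 0 line(s) (total 0); column heights now [4 0 2 3 3 3], max=4
Drop 4: O rot1 at col 3 lands with bottom-row=3; cleared 0 line(s) (total 0); column heights now [4 0 2 5 5 3], max=5
Drop 5: I rot2 at col 0 lands with bottom-row=5; cleared 0 line(s) (total 0); column heights now [6 6 6 6 5 3], max=6
Test piece L rot3 at col 4 (width 2): heights before test = [6 6 6 6 5 3]; fits = True

Answer: yes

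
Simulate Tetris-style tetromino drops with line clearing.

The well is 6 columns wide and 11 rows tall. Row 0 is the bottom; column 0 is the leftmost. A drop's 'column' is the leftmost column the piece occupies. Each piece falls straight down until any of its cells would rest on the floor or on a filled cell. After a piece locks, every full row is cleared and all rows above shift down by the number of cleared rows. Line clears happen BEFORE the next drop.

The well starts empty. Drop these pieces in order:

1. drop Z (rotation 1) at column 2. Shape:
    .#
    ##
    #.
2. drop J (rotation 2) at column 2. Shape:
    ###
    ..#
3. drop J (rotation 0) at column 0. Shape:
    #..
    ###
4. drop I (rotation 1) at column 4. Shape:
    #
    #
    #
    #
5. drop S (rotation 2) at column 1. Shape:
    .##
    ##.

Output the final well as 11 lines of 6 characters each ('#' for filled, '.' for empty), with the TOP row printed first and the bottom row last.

Answer: ......
......
......
....#.
..###.
###.#.
###.#.
..###.
...##.
..##..
..#...

Derivation:
Drop 1: Z rot1 at col 2 lands with bottom-row=0; cleared 0 line(s) (total 0); column heights now [0 0 2 3 0 0], max=3
Drop 2: J rot2 at col 2 lands with bottom-row=2; cleared 0 line(s) (total 0); column heights now [0 0 4 4 4 0], max=4
Drop 3: J rot0 at col 0 lands with bottom-row=4; cleared 0 line(s) (total 0); column heights now [6 5 5 4 4 0], max=6
Drop 4: I rot1 at col 4 lands with bottom-row=4; cleared 0 line(s) (total 0); column heights now [6 5 5 4 8 0], max=8
Drop 5: S rot2 at col 1 lands with bottom-row=5; cleared 0 line(s) (total 0); column heights now [6 6 7 7 8 0], max=8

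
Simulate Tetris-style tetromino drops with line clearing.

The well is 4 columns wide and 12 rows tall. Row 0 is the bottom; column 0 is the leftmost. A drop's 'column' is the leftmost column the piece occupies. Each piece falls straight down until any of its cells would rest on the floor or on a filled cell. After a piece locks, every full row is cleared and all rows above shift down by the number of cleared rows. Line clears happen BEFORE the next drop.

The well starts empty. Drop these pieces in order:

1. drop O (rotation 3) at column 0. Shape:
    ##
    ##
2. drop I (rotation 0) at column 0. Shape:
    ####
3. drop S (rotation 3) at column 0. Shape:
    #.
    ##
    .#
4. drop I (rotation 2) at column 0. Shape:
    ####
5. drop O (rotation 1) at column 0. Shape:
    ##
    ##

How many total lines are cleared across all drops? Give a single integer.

Answer: 2

Derivation:
Drop 1: O rot3 at col 0 lands with bottom-row=0; cleared 0 line(s) (total 0); column heights now [2 2 0 0], max=2
Drop 2: I rot0 at col 0 lands with bottom-row=2; cleared 1 line(s) (total 1); column heights now [2 2 0 0], max=2
Drop 3: S rot3 at col 0 lands with bottom-row=2; cleared 0 line(s) (total 1); column heights now [5 4 0 0], max=5
Drop 4: I rot2 at col 0 lands with bottom-row=5; cleared 1 line(s) (total 2); column heights now [5 4 0 0], max=5
Drop 5: O rot1 at col 0 lands with bottom-row=5; cleared 0 line(s) (total 2); column heights now [7 7 0 0], max=7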